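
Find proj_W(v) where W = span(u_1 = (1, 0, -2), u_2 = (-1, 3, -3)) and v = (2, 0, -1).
proj_W(v) = (43/35, -9/14, -97/70)

Set up U = [u_1 | ... | u_2] ∈ R^(3×2). The projector onto W = col(U) is P = U (U^T U)^(-1) U^T.
Compute U^T U =
  [5, 5]
  [5, 19],
and U^T v = (4, 1).
Solve U^T U · c = U^T v for the coefficients: c = (71/70, -3/14). The projection is proj_W(v) = U c.
Check: (v - proj_W(v)) · u_1 = 0  (should be 0).
Check: (v - proj_W(v)) · u_2 = 0  (should be 0).
Result: proj_W(v) = (43/35, -9/14, -97/70).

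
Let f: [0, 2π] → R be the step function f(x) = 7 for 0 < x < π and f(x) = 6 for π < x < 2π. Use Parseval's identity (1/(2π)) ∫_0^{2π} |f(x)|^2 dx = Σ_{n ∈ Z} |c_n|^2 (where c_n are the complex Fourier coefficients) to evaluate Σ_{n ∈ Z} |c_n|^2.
Σ |c_n|^2 = 85/2

Parseval equates the L^2 energy of f (normalised by 1/(2π)) with the ℓ^2 sum of its Fourier coefficients: (1/(2π)) ∫_0^{2π} |f|^2 = Σ |c_n|^2.
Compute the left side: (1/(2π)) [∫_0^π 7^2 dx + ∫_π^{2π} 6^2 dx] = (1/(2π)) · (49π + 36π) = (49 + 36)/2 = 85/2.
So Σ_{n ∈ Z} |c_n|^2 = 85/2.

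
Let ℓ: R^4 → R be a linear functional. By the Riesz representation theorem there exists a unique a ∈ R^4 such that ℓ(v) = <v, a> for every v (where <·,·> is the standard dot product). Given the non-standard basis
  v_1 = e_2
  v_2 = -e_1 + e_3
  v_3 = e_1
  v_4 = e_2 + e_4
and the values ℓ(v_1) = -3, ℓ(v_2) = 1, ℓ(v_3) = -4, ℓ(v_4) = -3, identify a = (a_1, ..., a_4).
a = (-4, -3, -3, 0)

Write a = (a_1, ..., a_4) in the standard basis. For each basis vector v_i, ℓ(v_i) = <v_i, a> is a linear equation in the a_j's. Collect the n equations into a matrix system V a = ℓ, where row i of V is v_i (expressed in the standard basis). Since V is invertible (lower-triangular with 1s on the diagonal, up to permutation), solve by back-substitution:
  V =
[[0, 1, 0, 0],
 [-1, 0, 1, 0],
 [1, 0, 0, 0],
 [0, 1, 0, 1]]
  V a = (-3, 1, -4, -3)
Solving gives a = (-4, -3, -3, 0).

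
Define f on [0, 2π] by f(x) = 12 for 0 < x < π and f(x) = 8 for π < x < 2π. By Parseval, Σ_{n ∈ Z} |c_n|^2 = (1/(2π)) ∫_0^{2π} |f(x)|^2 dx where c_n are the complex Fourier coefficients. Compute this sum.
Σ |c_n|^2 = 104

Parseval equates the L^2 energy of f (normalised by 1/(2π)) with the ℓ^2 sum of its Fourier coefficients: (1/(2π)) ∫_0^{2π} |f|^2 = Σ |c_n|^2.
Compute the left side: (1/(2π)) [∫_0^π 12^2 dx + ∫_π^{2π} 8^2 dx] = (1/(2π)) · (144π + 64π) = (144 + 64)/2 = 104.
So Σ_{n ∈ Z} |c_n|^2 = 104.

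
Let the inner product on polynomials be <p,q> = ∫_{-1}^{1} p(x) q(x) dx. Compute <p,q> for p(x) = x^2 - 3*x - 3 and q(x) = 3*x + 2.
<p,q> = -50/3

Expand the product: p(x)·q(x) = 3*x^3 - 7*x^2 - 15*x - 6.
∫_{-1}^{1} of each monomial x^k gives [2/(k+1) if k even, 0 if k odd]. Integrating term-by-term (or equivalently evaluating the antiderivative F(x) = 3*x^4/4 - 7*x^3/3 - 15*x^2/2 - 6*x at the endpoints):
  F(1) − F(−1) = -181/12 − (19/12) = -50/3.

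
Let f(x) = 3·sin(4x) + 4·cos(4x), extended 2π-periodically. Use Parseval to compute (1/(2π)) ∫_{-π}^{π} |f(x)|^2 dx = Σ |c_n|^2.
Σ |c_n|^2 = 25/2

Expand |f|^2 and use orthogonality of {sin(nx), cos(mx)} on [-π, π]:
  ∫_{-π}^{π} sin(nx)^2 dx = π, ∫ cos(mx)^2 dx = π, and cross terms integrate to 0.
So ∫_{-π}^{π} f(x)^2 dx = 3^2 · π + 4^2 · π = (9 + 16)π.
Divide by 2π: (9 + 16)/2 = 25/2.
By Parseval, this equals Σ |c_n|^2.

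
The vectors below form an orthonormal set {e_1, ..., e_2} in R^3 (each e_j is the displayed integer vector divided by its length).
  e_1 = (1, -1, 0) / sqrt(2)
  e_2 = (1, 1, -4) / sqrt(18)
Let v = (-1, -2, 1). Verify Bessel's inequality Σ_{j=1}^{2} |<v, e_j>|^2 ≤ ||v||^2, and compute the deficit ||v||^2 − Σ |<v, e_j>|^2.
Σ |<v, e_j>|^2 = 29/9; ||v||^2 = 6; deficit = 25/9

Write each e_j = u_j / sqrt(<u_j, u_j>) where u_j is the displayed integer vector. Then <v, e_j> = <v, u_j> / sqrt(<u_j, u_j>), so |<v, e_j>|^2 = <v, u_j>^2 / <u_j, u_j>.
Coefficients: <v, e_1> = 1/sqrt(2), <v, e_2> = -7/sqrt(18).
Square and sum: Σ |<v, e_j>|^2 = 29/9.
Compute ||v||^2 = v·v = 6.
Deficit = 6 − 29/9 = 25/9 ≥ 0, confirming Bessel's inequality. (The deficit equals ||v − Σ <v,e_j> e_j||^2, the squared distance from v to span{e_j}.)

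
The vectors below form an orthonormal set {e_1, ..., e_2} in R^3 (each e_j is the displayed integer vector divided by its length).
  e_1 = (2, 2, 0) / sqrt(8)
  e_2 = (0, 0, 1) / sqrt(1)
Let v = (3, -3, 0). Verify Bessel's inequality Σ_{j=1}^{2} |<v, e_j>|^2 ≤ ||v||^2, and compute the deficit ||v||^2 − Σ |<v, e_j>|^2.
Σ |<v, e_j>|^2 = 0; ||v||^2 = 18; deficit = 18

Write each e_j = u_j / sqrt(<u_j, u_j>) where u_j is the displayed integer vector. Then <v, e_j> = <v, u_j> / sqrt(<u_j, u_j>), so |<v, e_j>|^2 = <v, u_j>^2 / <u_j, u_j>.
Coefficients: <v, e_1> = 0/sqrt(8), <v, e_2> = 0/sqrt(1).
Square and sum: Σ |<v, e_j>|^2 = 0.
Compute ||v||^2 = v·v = 18.
Deficit = 18 − 0 = 18 ≥ 0, confirming Bessel's inequality. (The deficit equals ||v − Σ <v,e_j> e_j||^2, the squared distance from v to span{e_j}.)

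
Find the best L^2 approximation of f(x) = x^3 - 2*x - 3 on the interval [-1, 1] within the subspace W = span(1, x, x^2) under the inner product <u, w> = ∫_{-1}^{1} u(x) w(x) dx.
g(x) = -7*x/5 - 3

The best approximation g ∈ W is the orthogonal projection of f onto W. Writing g = a_0 + a_1 x + a_2 x^2, the coefficients solve the normal equations G · a = b where
  G_{ij} = <φ_i, φ_j> and b_i = <f, φ_i>, with φ_0 = 1, φ_1 = x, φ_2 = x^2.
G =
  [2, 0, 2/3]
  [0, 2/3, 0]
  [2/3, 0, 2/5],
b = (-6, -14/15, -2).
Solving gives a_0 = -3, a_1 = -7/5, a_2 = 0, so
  g(x) = -7*x/5 - 3.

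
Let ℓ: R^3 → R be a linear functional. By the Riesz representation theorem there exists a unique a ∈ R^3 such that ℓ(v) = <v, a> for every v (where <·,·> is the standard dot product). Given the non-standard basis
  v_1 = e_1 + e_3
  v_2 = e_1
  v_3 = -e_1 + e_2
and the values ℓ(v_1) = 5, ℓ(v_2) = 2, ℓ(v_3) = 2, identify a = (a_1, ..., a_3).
a = (2, 4, 3)

Write a = (a_1, ..., a_3) in the standard basis. For each basis vector v_i, ℓ(v_i) = <v_i, a> is a linear equation in the a_j's. Collect the n equations into a matrix system V a = ℓ, where row i of V is v_i (expressed in the standard basis). Since V is invertible (lower-triangular with 1s on the diagonal, up to permutation), solve by back-substitution:
  V =
[[1, 0, 1],
 [1, 0, 0],
 [-1, 1, 0]]
  V a = (5, 2, 2)
Solving gives a = (2, 4, 3).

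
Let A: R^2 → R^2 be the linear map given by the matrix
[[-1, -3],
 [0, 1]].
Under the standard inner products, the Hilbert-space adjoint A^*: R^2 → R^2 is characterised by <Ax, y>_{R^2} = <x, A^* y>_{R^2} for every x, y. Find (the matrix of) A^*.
A^* = A^T =
[[-1, 0],
 [-3, 1]]

For real matrices with standard dot products, the defining identity <Ax, y> = <x, A^* y> gives (Ax)^T y = x^T (A^*) y, i.e. x^T A^T y = x^T (A^*) y. Since this holds for all x, y, we must have A^* = A^T. Therefore
A^* =
[[-1, 0],
 [-3, 1]].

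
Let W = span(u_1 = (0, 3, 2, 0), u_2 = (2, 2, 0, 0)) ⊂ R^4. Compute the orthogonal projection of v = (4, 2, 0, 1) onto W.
proj_W(v) = (60/17, 42/17, -12/17, 0)

Set up U = [u_1 | ... | u_2] ∈ R^(4×2). The projector onto W = col(U) is P = U (U^T U)^(-1) U^T.
Compute U^T U =
  [13, 6]
  [6, 8],
and U^T v = (6, 12).
Solve U^T U · c = U^T v for the coefficients: c = (-6/17, 30/17). The projection is proj_W(v) = U c.
Check: (v - proj_W(v)) · u_1 = 0  (should be 0).
Check: (v - proj_W(v)) · u_2 = 0  (should be 0).
Result: proj_W(v) = (60/17, 42/17, -12/17, 0).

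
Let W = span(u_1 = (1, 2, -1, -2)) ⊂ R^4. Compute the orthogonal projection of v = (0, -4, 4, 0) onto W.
proj_W(v) = (-6/5, -12/5, 6/5, 12/5)

Set up U = [u_1 | ... | u_1] ∈ R^(4×1). The projector onto W = col(U) is P = U (U^T U)^(-1) U^T.
Compute U^T U =
  [10],
and U^T v = (-12).
Solve U^T U · c = U^T v for the coefficients: c = (-6/5). The projection is proj_W(v) = U c.
Check: (v - proj_W(v)) · u_1 = 0  (should be 0).
Result: proj_W(v) = (-6/5, -12/5, 6/5, 12/5).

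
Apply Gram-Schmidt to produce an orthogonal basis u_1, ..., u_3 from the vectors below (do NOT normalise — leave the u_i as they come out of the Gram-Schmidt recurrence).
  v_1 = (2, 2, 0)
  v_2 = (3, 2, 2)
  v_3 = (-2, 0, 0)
Orthogonal basis:
  u_1 = (2, 2, 0)
  u_2 = (1/2, -1/2, 2)
  u_3 = (-8/9, 8/9, 4/9)

Apply the Gram-Schmidt recurrence
  u_1 = v_1
  u_i = v_i − Σ_{j<i} ((v_i · u_j) / (u_j · u_j)) · u_j.

Step by step this gives:
  u_1 = (2, 2, 0)
  u_2 = (1/2, -1/2, 2)
  u_3 = (-8/9, 8/9, 4/9)

Orthogonality check:
  u_2 · u_1 = 0 (should be 0)
  u_3 · u_1 = 0 (should be 0)
  u_3 · u_2 = 0 (should be 0)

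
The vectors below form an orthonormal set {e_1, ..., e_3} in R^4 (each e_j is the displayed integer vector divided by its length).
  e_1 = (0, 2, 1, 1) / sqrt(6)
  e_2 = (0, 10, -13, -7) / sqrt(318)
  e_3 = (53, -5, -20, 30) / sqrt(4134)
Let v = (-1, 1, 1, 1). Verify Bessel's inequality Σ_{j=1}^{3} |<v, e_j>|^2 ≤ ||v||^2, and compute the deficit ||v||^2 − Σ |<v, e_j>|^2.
Σ |<v, e_j>|^2 = 46/13; ||v||^2 = 4; deficit = 6/13

Write each e_j = u_j / sqrt(<u_j, u_j>) where u_j is the displayed integer vector. Then <v, e_j> = <v, u_j> / sqrt(<u_j, u_j>), so |<v, e_j>|^2 = <v, u_j>^2 / <u_j, u_j>.
Coefficients: <v, e_1> = 4/sqrt(6), <v, e_2> = -10/sqrt(318), <v, e_3> = -48/sqrt(4134).
Square and sum: Σ |<v, e_j>|^2 = 46/13.
Compute ||v||^2 = v·v = 4.
Deficit = 4 − 46/13 = 6/13 ≥ 0, confirming Bessel's inequality. (The deficit equals ||v − Σ <v,e_j> e_j||^2, the squared distance from v to span{e_j}.)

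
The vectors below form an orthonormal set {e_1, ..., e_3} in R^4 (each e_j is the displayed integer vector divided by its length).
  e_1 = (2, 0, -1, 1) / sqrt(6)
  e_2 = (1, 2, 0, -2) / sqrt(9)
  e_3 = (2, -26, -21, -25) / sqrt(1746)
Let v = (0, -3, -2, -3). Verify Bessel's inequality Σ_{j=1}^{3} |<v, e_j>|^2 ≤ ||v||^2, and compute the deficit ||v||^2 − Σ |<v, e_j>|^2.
Σ |<v, e_j>|^2 = 6386/291; ||v||^2 = 22; deficit = 16/291

Write each e_j = u_j / sqrt(<u_j, u_j>) where u_j is the displayed integer vector. Then <v, e_j> = <v, u_j> / sqrt(<u_j, u_j>), so |<v, e_j>|^2 = <v, u_j>^2 / <u_j, u_j>.
Coefficients: <v, e_1> = -1/sqrt(6), <v, e_2> = 0/sqrt(9), <v, e_3> = 195/sqrt(1746).
Square and sum: Σ |<v, e_j>|^2 = 6386/291.
Compute ||v||^2 = v·v = 22.
Deficit = 22 − 6386/291 = 16/291 ≥ 0, confirming Bessel's inequality. (The deficit equals ||v − Σ <v,e_j> e_j||^2, the squared distance from v to span{e_j}.)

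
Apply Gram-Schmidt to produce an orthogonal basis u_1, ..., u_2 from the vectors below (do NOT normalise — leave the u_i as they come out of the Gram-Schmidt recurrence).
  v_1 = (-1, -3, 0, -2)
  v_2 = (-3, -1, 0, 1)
Orthogonal basis:
  u_1 = (-1, -3, 0, -2)
  u_2 = (-19/7, -1/7, 0, 11/7)

Apply the Gram-Schmidt recurrence
  u_1 = v_1
  u_i = v_i − Σ_{j<i} ((v_i · u_j) / (u_j · u_j)) · u_j.

Step by step this gives:
  u_1 = (-1, -3, 0, -2)
  u_2 = (-19/7, -1/7, 0, 11/7)

Orthogonality check:
  u_2 · u_1 = 0 (should be 0)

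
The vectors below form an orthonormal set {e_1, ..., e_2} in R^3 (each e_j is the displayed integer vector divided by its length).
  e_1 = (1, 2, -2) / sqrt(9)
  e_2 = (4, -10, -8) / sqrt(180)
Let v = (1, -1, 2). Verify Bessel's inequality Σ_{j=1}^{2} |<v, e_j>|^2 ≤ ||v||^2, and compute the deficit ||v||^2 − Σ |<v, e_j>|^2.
Σ |<v, e_j>|^2 = 14/5; ||v||^2 = 6; deficit = 16/5

Write each e_j = u_j / sqrt(<u_j, u_j>) where u_j is the displayed integer vector. Then <v, e_j> = <v, u_j> / sqrt(<u_j, u_j>), so |<v, e_j>|^2 = <v, u_j>^2 / <u_j, u_j>.
Coefficients: <v, e_1> = -5/sqrt(9), <v, e_2> = -2/sqrt(180).
Square and sum: Σ |<v, e_j>|^2 = 14/5.
Compute ||v||^2 = v·v = 6.
Deficit = 6 − 14/5 = 16/5 ≥ 0, confirming Bessel's inequality. (The deficit equals ||v − Σ <v,e_j> e_j||^2, the squared distance from v to span{e_j}.)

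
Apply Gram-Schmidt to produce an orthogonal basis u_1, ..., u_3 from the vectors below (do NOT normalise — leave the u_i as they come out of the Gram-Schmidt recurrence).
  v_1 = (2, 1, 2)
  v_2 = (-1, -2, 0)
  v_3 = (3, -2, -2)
Orthogonal basis:
  u_1 = (2, 1, 2)
  u_2 = (-1/9, -14/9, 8/9)
  u_3 = (88/29, -44/29, -66/29)

Apply the Gram-Schmidt recurrence
  u_1 = v_1
  u_i = v_i − Σ_{j<i} ((v_i · u_j) / (u_j · u_j)) · u_j.

Step by step this gives:
  u_1 = (2, 1, 2)
  u_2 = (-1/9, -14/9, 8/9)
  u_3 = (88/29, -44/29, -66/29)

Orthogonality check:
  u_2 · u_1 = 0 (should be 0)
  u_3 · u_1 = 0 (should be 0)
  u_3 · u_2 = 0 (should be 0)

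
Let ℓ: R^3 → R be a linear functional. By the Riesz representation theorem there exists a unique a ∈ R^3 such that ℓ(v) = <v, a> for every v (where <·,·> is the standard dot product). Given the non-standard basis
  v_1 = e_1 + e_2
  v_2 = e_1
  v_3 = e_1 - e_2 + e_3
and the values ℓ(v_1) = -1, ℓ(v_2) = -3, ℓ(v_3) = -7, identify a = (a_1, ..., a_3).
a = (-3, 2, -2)

Write a = (a_1, ..., a_3) in the standard basis. For each basis vector v_i, ℓ(v_i) = <v_i, a> is a linear equation in the a_j's. Collect the n equations into a matrix system V a = ℓ, where row i of V is v_i (expressed in the standard basis). Since V is invertible (lower-triangular with 1s on the diagonal, up to permutation), solve by back-substitution:
  V =
[[1, 1, 0],
 [1, 0, 0],
 [1, -1, 1]]
  V a = (-1, -3, -7)
Solving gives a = (-3, 2, -2).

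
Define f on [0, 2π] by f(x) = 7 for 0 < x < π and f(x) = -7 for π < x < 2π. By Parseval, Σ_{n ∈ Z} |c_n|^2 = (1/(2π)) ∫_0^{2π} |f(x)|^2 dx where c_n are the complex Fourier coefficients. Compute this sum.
Σ |c_n|^2 = 49

Parseval equates the L^2 energy of f (normalised by 1/(2π)) with the ℓ^2 sum of its Fourier coefficients: (1/(2π)) ∫_0^{2π} |f|^2 = Σ |c_n|^2.
Compute the left side: (1/(2π)) [∫_0^π 7^2 dx + ∫_π^{2π} (-7)^2 dx] = (1/(2π)) · (49π + 49π) = (49 + 49)/2 = 49.
So Σ_{n ∈ Z} |c_n|^2 = 49.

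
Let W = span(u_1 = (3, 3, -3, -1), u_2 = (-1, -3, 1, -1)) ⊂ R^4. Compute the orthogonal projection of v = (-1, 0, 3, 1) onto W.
proj_W(v) = (-61/35, -12/35, 61/35, 53/35)

Set up U = [u_1 | ... | u_2] ∈ R^(4×2). The projector onto W = col(U) is P = U (U^T U)^(-1) U^T.
Compute U^T U =
  [28, -14]
  [-14, 12],
and U^T v = (-13, 3).
Solve U^T U · c = U^T v for the coefficients: c = (-57/70, -7/10). The projection is proj_W(v) = U c.
Check: (v - proj_W(v)) · u_1 = 0  (should be 0).
Check: (v - proj_W(v)) · u_2 = 0  (should be 0).
Result: proj_W(v) = (-61/35, -12/35, 61/35, 53/35).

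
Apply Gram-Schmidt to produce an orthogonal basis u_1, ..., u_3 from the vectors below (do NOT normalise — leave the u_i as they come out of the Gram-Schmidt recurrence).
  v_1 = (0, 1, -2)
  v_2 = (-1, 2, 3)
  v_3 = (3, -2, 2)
Orthogonal basis:
  u_1 = (0, 1, -2)
  u_2 = (-1, 14/5, 7/5)
  u_3 = (133/54, 19/27, 19/54)

Apply the Gram-Schmidt recurrence
  u_1 = v_1
  u_i = v_i − Σ_{j<i} ((v_i · u_j) / (u_j · u_j)) · u_j.

Step by step this gives:
  u_1 = (0, 1, -2)
  u_2 = (-1, 14/5, 7/5)
  u_3 = (133/54, 19/27, 19/54)

Orthogonality check:
  u_2 · u_1 = 0 (should be 0)
  u_3 · u_1 = 0 (should be 0)
  u_3 · u_2 = 0 (should be 0)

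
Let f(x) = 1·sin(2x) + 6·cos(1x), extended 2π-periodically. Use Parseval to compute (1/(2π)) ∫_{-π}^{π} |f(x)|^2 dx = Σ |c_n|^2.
Σ |c_n|^2 = 37/2

Expand |f|^2 and use orthogonality of {sin(nx), cos(mx)} on [-π, π]:
  ∫_{-π}^{π} sin(nx)^2 dx = π, ∫ cos(mx)^2 dx = π, and cross terms integrate to 0.
So ∫_{-π}^{π} f(x)^2 dx = 1^2 · π + 6^2 · π = (1 + 36)π.
Divide by 2π: (1 + 36)/2 = 37/2.
By Parseval, this equals Σ |c_n|^2.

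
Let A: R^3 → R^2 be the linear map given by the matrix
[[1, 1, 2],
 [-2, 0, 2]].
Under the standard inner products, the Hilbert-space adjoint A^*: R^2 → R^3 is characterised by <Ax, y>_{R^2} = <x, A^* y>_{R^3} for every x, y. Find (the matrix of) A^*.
A^* = A^T =
[[1, -2],
 [1, 0],
 [2, 2]]

For real matrices with standard dot products, the defining identity <Ax, y> = <x, A^* y> gives (Ax)^T y = x^T (A^*) y, i.e. x^T A^T y = x^T (A^*) y. Since this holds for all x, y, we must have A^* = A^T. Therefore
A^* =
[[1, -2],
 [1, 0],
 [2, 2]].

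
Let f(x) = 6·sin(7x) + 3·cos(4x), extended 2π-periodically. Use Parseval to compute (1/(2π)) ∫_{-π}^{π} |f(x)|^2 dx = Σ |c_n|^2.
Σ |c_n|^2 = 45/2

Expand |f|^2 and use orthogonality of {sin(nx), cos(mx)} on [-π, π]:
  ∫_{-π}^{π} sin(nx)^2 dx = π, ∫ cos(mx)^2 dx = π, and cross terms integrate to 0.
So ∫_{-π}^{π} f(x)^2 dx = 6^2 · π + 3^2 · π = (36 + 9)π.
Divide by 2π: (36 + 9)/2 = 45/2.
By Parseval, this equals Σ |c_n|^2.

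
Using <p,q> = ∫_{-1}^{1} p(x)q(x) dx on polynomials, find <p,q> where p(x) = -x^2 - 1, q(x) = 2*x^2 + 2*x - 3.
<p,q> = 88/15

Expand the product: p(x)·q(x) = -2*x^4 - 2*x^3 + x^2 - 2*x + 3.
∫_{-1}^{1} of each monomial x^k gives [2/(k+1) if k even, 0 if k odd]. Integrating term-by-term (or equivalently evaluating the antiderivative F(x) = -2*x^5/5 - x^4/2 + x^3/3 - x^2 + 3*x at the endpoints):
  F(1) − F(−1) = 43/30 − (-133/30) = 88/15.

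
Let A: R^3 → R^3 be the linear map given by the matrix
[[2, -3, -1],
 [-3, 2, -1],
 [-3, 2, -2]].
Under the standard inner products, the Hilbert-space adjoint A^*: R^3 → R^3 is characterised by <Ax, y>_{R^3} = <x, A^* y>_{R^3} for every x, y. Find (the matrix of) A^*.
A^* = A^T =
[[2, -3, -3],
 [-3, 2, 2],
 [-1, -1, -2]]

For real matrices with standard dot products, the defining identity <Ax, y> = <x, A^* y> gives (Ax)^T y = x^T (A^*) y, i.e. x^T A^T y = x^T (A^*) y. Since this holds for all x, y, we must have A^* = A^T. Therefore
A^* =
[[2, -3, -3],
 [-3, 2, 2],
 [-1, -1, -2]].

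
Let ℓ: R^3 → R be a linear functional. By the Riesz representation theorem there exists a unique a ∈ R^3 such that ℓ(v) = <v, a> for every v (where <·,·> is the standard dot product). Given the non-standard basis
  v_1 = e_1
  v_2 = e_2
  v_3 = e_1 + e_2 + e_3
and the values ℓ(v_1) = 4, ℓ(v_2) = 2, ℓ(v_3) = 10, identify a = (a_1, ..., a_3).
a = (4, 2, 4)

Write a = (a_1, ..., a_3) in the standard basis. For each basis vector v_i, ℓ(v_i) = <v_i, a> is a linear equation in the a_j's. Collect the n equations into a matrix system V a = ℓ, where row i of V is v_i (expressed in the standard basis). Since V is invertible (lower-triangular with 1s on the diagonal, up to permutation), solve by back-substitution:
  V =
[[1, 0, 0],
 [0, 1, 0],
 [1, 1, 1]]
  V a = (4, 2, 10)
Solving gives a = (4, 2, 4).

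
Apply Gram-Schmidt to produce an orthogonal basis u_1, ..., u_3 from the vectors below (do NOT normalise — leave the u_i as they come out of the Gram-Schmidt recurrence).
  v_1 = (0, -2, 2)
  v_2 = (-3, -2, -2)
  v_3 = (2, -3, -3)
Orthogonal basis:
  u_1 = (0, -2, 2)
  u_2 = (-3, -2, -2)
  u_3 = (52/17, -39/17, -39/17)

Apply the Gram-Schmidt recurrence
  u_1 = v_1
  u_i = v_i − Σ_{j<i} ((v_i · u_j) / (u_j · u_j)) · u_j.

Step by step this gives:
  u_1 = (0, -2, 2)
  u_2 = (-3, -2, -2)
  u_3 = (52/17, -39/17, -39/17)

Orthogonality check:
  u_2 · u_1 = 0 (should be 0)
  u_3 · u_1 = 0 (should be 0)
  u_3 · u_2 = 0 (should be 0)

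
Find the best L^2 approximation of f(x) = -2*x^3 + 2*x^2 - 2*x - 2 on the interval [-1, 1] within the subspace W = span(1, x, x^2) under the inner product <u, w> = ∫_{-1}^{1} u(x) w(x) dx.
g(x) = 2*x^2 - 16*x/5 - 2

The best approximation g ∈ W is the orthogonal projection of f onto W. Writing g = a_0 + a_1 x + a_2 x^2, the coefficients solve the normal equations G · a = b where
  G_{ij} = <φ_i, φ_j> and b_i = <f, φ_i>, with φ_0 = 1, φ_1 = x, φ_2 = x^2.
G =
  [2, 0, 2/3]
  [0, 2/3, 0]
  [2/3, 0, 2/5],
b = (-8/3, -32/15, -8/15).
Solving gives a_0 = -2, a_1 = -16/5, a_2 = 2, so
  g(x) = 2*x^2 - 16*x/5 - 2.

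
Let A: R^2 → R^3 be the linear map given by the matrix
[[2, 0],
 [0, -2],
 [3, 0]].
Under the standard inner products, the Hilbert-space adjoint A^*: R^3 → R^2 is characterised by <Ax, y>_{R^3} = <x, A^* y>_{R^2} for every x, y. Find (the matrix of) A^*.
A^* = A^T =
[[2, 0, 3],
 [0, -2, 0]]

For real matrices with standard dot products, the defining identity <Ax, y> = <x, A^* y> gives (Ax)^T y = x^T (A^*) y, i.e. x^T A^T y = x^T (A^*) y. Since this holds for all x, y, we must have A^* = A^T. Therefore
A^* =
[[2, 0, 3],
 [0, -2, 0]].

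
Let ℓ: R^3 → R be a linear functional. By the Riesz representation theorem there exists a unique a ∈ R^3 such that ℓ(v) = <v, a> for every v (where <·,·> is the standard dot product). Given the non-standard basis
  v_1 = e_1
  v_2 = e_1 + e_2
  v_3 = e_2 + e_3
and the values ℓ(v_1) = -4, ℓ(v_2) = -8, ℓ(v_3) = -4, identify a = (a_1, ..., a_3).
a = (-4, -4, 0)

Write a = (a_1, ..., a_3) in the standard basis. For each basis vector v_i, ℓ(v_i) = <v_i, a> is a linear equation in the a_j's. Collect the n equations into a matrix system V a = ℓ, where row i of V is v_i (expressed in the standard basis). Since V is invertible (lower-triangular with 1s on the diagonal, up to permutation), solve by back-substitution:
  V =
[[1, 0, 0],
 [1, 1, 0],
 [0, 1, 1]]
  V a = (-4, -8, -4)
Solving gives a = (-4, -4, 0).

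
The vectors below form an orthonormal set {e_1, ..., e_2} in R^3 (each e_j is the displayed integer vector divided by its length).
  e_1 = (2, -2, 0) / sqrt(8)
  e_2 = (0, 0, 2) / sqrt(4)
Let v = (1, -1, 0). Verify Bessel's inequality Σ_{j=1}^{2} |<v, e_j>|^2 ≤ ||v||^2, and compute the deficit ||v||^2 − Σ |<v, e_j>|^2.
Σ |<v, e_j>|^2 = 2; ||v||^2 = 2; deficit = 0

Write each e_j = u_j / sqrt(<u_j, u_j>) where u_j is the displayed integer vector. Then <v, e_j> = <v, u_j> / sqrt(<u_j, u_j>), so |<v, e_j>|^2 = <v, u_j>^2 / <u_j, u_j>.
Coefficients: <v, e_1> = 4/sqrt(8), <v, e_2> = 0/sqrt(4).
Square and sum: Σ |<v, e_j>|^2 = 2.
Compute ||v||^2 = v·v = 2.
Deficit = 2 − 2 = 0 ≥ 0, confirming Bessel's inequality. (The deficit equals ||v − Σ <v,e_j> e_j||^2, the squared distance from v to span{e_j}.)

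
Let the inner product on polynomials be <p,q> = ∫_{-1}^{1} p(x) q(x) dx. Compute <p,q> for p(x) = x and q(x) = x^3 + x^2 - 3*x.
<p,q> = -8/5

Expand the product: p(x)·q(x) = x^4 + x^3 - 3*x^2.
∫_{-1}^{1} of each monomial x^k gives [2/(k+1) if k even, 0 if k odd]. Integrating term-by-term (or equivalently evaluating the antiderivative F(x) = x^5/5 + x^4/4 - x^3 at the endpoints):
  F(1) − F(−1) = -11/20 − (21/20) = -8/5.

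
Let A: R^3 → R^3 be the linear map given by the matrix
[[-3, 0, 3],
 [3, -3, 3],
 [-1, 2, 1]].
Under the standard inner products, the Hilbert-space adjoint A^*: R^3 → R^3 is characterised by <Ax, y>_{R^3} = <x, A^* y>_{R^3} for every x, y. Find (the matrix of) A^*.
A^* = A^T =
[[-3, 3, -1],
 [0, -3, 2],
 [3, 3, 1]]

For real matrices with standard dot products, the defining identity <Ax, y> = <x, A^* y> gives (Ax)^T y = x^T (A^*) y, i.e. x^T A^T y = x^T (A^*) y. Since this holds for all x, y, we must have A^* = A^T. Therefore
A^* =
[[-3, 3, -1],
 [0, -3, 2],
 [3, 3, 1]].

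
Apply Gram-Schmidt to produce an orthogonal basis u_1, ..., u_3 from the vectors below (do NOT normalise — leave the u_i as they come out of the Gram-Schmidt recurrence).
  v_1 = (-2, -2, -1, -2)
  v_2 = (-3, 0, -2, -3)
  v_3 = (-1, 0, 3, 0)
Orthogonal basis:
  u_1 = (-2, -2, -1, -2)
  u_2 = (-11/13, 28/13, -12/13, -11/13)
  u_3 = (-25/18, 4/9, 8/3, -7/18)

Apply the Gram-Schmidt recurrence
  u_1 = v_1
  u_i = v_i − Σ_{j<i} ((v_i · u_j) / (u_j · u_j)) · u_j.

Step by step this gives:
  u_1 = (-2, -2, -1, -2)
  u_2 = (-11/13, 28/13, -12/13, -11/13)
  u_3 = (-25/18, 4/9, 8/3, -7/18)

Orthogonality check:
  u_2 · u_1 = 0 (should be 0)
  u_3 · u_1 = 0 (should be 0)
  u_3 · u_2 = 0 (should be 0)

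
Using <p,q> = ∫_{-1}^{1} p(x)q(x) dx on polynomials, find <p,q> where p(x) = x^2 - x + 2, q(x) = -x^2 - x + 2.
<p,q> = 124/15

Expand the product: p(x)·q(x) = -x^4 + x^2 - 4*x + 4.
∫_{-1}^{1} of each monomial x^k gives [2/(k+1) if k even, 0 if k odd]. Integrating term-by-term (or equivalently evaluating the antiderivative F(x) = -x^5/5 + x^3/3 - 2*x^2 + 4*x at the endpoints):
  F(1) − F(−1) = 32/15 − (-92/15) = 124/15.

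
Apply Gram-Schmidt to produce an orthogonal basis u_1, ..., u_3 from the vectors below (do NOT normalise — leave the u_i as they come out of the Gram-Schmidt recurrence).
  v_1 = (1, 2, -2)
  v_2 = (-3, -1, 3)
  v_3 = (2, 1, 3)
Orthogonal basis:
  u_1 = (1, 2, -2)
  u_2 = (-16/9, 13/9, 5/9)
  u_3 = (52/25, 39/25, 13/5)

Apply the Gram-Schmidt recurrence
  u_1 = v_1
  u_i = v_i − Σ_{j<i} ((v_i · u_j) / (u_j · u_j)) · u_j.

Step by step this gives:
  u_1 = (1, 2, -2)
  u_2 = (-16/9, 13/9, 5/9)
  u_3 = (52/25, 39/25, 13/5)

Orthogonality check:
  u_2 · u_1 = 0 (should be 0)
  u_3 · u_1 = 0 (should be 0)
  u_3 · u_2 = 0 (should be 0)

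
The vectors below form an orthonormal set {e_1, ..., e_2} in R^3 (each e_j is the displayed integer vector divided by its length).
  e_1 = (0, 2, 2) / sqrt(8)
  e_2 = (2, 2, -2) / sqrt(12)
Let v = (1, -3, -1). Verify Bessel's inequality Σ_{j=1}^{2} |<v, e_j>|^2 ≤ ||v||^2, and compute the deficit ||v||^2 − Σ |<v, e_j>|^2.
Σ |<v, e_j>|^2 = 25/3; ||v||^2 = 11; deficit = 8/3

Write each e_j = u_j / sqrt(<u_j, u_j>) where u_j is the displayed integer vector. Then <v, e_j> = <v, u_j> / sqrt(<u_j, u_j>), so |<v, e_j>|^2 = <v, u_j>^2 / <u_j, u_j>.
Coefficients: <v, e_1> = -8/sqrt(8), <v, e_2> = -2/sqrt(12).
Square and sum: Σ |<v, e_j>|^2 = 25/3.
Compute ||v||^2 = v·v = 11.
Deficit = 11 − 25/3 = 8/3 ≥ 0, confirming Bessel's inequality. (The deficit equals ||v − Σ <v,e_j> e_j||^2, the squared distance from v to span{e_j}.)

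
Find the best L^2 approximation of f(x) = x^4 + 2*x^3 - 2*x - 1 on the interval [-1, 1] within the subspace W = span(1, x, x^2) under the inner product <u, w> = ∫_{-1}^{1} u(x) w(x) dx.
g(x) = 6*x^2/7 - 4*x/5 - 38/35

The best approximation g ∈ W is the orthogonal projection of f onto W. Writing g = a_0 + a_1 x + a_2 x^2, the coefficients solve the normal equations G · a = b where
  G_{ij} = <φ_i, φ_j> and b_i = <f, φ_i>, with φ_0 = 1, φ_1 = x, φ_2 = x^2.
G =
  [2, 0, 2/3]
  [0, 2/3, 0]
  [2/3, 0, 2/5],
b = (-8/5, -8/15, -8/21).
Solving gives a_0 = -38/35, a_1 = -4/5, a_2 = 6/7, so
  g(x) = 6*x^2/7 - 4*x/5 - 38/35.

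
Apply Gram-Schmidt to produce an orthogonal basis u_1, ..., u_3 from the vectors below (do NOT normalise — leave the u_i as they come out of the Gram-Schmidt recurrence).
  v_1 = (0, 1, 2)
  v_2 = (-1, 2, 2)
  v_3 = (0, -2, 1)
Orthogonal basis:
  u_1 = (0, 1, 2)
  u_2 = (-1, 4/5, -2/5)
  u_3 = (-10/9, -10/9, 5/9)

Apply the Gram-Schmidt recurrence
  u_1 = v_1
  u_i = v_i − Σ_{j<i} ((v_i · u_j) / (u_j · u_j)) · u_j.

Step by step this gives:
  u_1 = (0, 1, 2)
  u_2 = (-1, 4/5, -2/5)
  u_3 = (-10/9, -10/9, 5/9)

Orthogonality check:
  u_2 · u_1 = 0 (should be 0)
  u_3 · u_1 = 0 (should be 0)
  u_3 · u_2 = 0 (should be 0)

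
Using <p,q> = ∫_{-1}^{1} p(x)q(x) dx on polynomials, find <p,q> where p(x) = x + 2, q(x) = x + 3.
<p,q> = 38/3

Expand the product: p(x)·q(x) = x^2 + 5*x + 6.
∫_{-1}^{1} of each monomial x^k gives [2/(k+1) if k even, 0 if k odd]. Integrating term-by-term (or equivalently evaluating the antiderivative F(x) = x^3/3 + 5*x^2/2 + 6*x at the endpoints):
  F(1) − F(−1) = 53/6 − (-23/6) = 38/3.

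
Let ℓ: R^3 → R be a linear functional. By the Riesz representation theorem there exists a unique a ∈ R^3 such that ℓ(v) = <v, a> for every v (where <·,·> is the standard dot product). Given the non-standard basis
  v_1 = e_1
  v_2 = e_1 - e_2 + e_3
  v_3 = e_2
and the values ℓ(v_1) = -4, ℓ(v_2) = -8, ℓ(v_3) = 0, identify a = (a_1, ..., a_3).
a = (-4, 0, -4)

Write a = (a_1, ..., a_3) in the standard basis. For each basis vector v_i, ℓ(v_i) = <v_i, a> is a linear equation in the a_j's. Collect the n equations into a matrix system V a = ℓ, where row i of V is v_i (expressed in the standard basis). Since V is invertible (lower-triangular with 1s on the diagonal, up to permutation), solve by back-substitution:
  V =
[[1, 0, 0],
 [1, -1, 1],
 [0, 1, 0]]
  V a = (-4, -8, 0)
Solving gives a = (-4, 0, -4).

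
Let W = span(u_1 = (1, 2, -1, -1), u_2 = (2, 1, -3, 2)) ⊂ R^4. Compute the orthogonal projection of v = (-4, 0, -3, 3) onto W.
proj_W(v) = (31/101, -145/101, -100/101, 245/101)

Set up U = [u_1 | ... | u_2] ∈ R^(4×2). The projector onto W = col(U) is P = U (U^T U)^(-1) U^T.
Compute U^T U =
  [7, 5]
  [5, 18],
and U^T v = (-4, 7).
Solve U^T U · c = U^T v for the coefficients: c = (-107/101, 69/101). The projection is proj_W(v) = U c.
Check: (v - proj_W(v)) · u_1 = 0  (should be 0).
Check: (v - proj_W(v)) · u_2 = 0  (should be 0).
Result: proj_W(v) = (31/101, -145/101, -100/101, 245/101).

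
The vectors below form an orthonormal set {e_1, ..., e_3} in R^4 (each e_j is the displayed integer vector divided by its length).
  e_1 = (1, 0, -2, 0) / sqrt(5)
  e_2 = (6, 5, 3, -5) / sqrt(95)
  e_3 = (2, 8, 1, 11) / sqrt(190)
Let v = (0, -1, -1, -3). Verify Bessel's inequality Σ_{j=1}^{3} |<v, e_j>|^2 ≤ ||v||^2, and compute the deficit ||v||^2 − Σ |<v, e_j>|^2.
Σ |<v, e_j>|^2 = 53/5; ||v||^2 = 11; deficit = 2/5

Write each e_j = u_j / sqrt(<u_j, u_j>) where u_j is the displayed integer vector. Then <v, e_j> = <v, u_j> / sqrt(<u_j, u_j>), so |<v, e_j>|^2 = <v, u_j>^2 / <u_j, u_j>.
Coefficients: <v, e_1> = 2/sqrt(5), <v, e_2> = 7/sqrt(95), <v, e_3> = -42/sqrt(190).
Square and sum: Σ |<v, e_j>|^2 = 53/5.
Compute ||v||^2 = v·v = 11.
Deficit = 11 − 53/5 = 2/5 ≥ 0, confirming Bessel's inequality. (The deficit equals ||v − Σ <v,e_j> e_j||^2, the squared distance from v to span{e_j}.)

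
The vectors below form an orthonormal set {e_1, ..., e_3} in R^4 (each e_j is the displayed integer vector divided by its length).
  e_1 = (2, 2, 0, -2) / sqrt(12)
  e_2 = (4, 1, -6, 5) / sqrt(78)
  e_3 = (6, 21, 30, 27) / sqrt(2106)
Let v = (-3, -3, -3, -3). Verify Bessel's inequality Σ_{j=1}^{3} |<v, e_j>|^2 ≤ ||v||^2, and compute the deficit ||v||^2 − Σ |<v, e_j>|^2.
Σ |<v, e_j>|^2 = 35; ||v||^2 = 36; deficit = 1

Write each e_j = u_j / sqrt(<u_j, u_j>) where u_j is the displayed integer vector. Then <v, e_j> = <v, u_j> / sqrt(<u_j, u_j>), so |<v, e_j>|^2 = <v, u_j>^2 / <u_j, u_j>.
Coefficients: <v, e_1> = -6/sqrt(12), <v, e_2> = -12/sqrt(78), <v, e_3> = -252/sqrt(2106).
Square and sum: Σ |<v, e_j>|^2 = 35.
Compute ||v||^2 = v·v = 36.
Deficit = 36 − 35 = 1 ≥ 0, confirming Bessel's inequality. (The deficit equals ||v − Σ <v,e_j> e_j||^2, the squared distance from v to span{e_j}.)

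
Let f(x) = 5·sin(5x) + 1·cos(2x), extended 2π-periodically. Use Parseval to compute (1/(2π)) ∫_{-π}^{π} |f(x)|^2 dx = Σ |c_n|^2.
Σ |c_n|^2 = 13

Expand |f|^2 and use orthogonality of {sin(nx), cos(mx)} on [-π, π]:
  ∫_{-π}^{π} sin(nx)^2 dx = π, ∫ cos(mx)^2 dx = π, and cross terms integrate to 0.
So ∫_{-π}^{π} f(x)^2 dx = 5^2 · π + 1^2 · π = (25 + 1)π.
Divide by 2π: (25 + 1)/2 = 13.
By Parseval, this equals Σ |c_n|^2.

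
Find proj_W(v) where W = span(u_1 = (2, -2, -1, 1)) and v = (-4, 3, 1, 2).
proj_W(v) = (-13/5, 13/5, 13/10, -13/10)

Set up U = [u_1 | ... | u_1] ∈ R^(4×1). The projector onto W = col(U) is P = U (U^T U)^(-1) U^T.
Compute U^T U =
  [10],
and U^T v = (-13).
Solve U^T U · c = U^T v for the coefficients: c = (-13/10). The projection is proj_W(v) = U c.
Check: (v - proj_W(v)) · u_1 = 0  (should be 0).
Result: proj_W(v) = (-13/5, 13/5, 13/10, -13/10).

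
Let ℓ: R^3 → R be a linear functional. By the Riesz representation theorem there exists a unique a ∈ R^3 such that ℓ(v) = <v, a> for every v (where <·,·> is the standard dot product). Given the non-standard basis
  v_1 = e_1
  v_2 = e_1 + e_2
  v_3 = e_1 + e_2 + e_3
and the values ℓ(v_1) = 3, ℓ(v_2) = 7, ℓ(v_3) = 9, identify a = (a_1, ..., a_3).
a = (3, 4, 2)

Write a = (a_1, ..., a_3) in the standard basis. For each basis vector v_i, ℓ(v_i) = <v_i, a> is a linear equation in the a_j's. Collect the n equations into a matrix system V a = ℓ, where row i of V is v_i (expressed in the standard basis). Since V is invertible (lower-triangular with 1s on the diagonal, up to permutation), solve by back-substitution:
  V =
[[1, 0, 0],
 [1, 1, 0],
 [1, 1, 1]]
  V a = (3, 7, 9)
Solving gives a = (3, 4, 2).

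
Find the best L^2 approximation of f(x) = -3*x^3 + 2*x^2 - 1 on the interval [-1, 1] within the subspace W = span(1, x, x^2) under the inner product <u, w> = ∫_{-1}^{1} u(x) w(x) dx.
g(x) = 2*x^2 - 9*x/5 - 1

The best approximation g ∈ W is the orthogonal projection of f onto W. Writing g = a_0 + a_1 x + a_2 x^2, the coefficients solve the normal equations G · a = b where
  G_{ij} = <φ_i, φ_j> and b_i = <f, φ_i>, with φ_0 = 1, φ_1 = x, φ_2 = x^2.
G =
  [2, 0, 2/3]
  [0, 2/3, 0]
  [2/3, 0, 2/5],
b = (-2/3, -6/5, 2/15).
Solving gives a_0 = -1, a_1 = -9/5, a_2 = 2, so
  g(x) = 2*x^2 - 9*x/5 - 1.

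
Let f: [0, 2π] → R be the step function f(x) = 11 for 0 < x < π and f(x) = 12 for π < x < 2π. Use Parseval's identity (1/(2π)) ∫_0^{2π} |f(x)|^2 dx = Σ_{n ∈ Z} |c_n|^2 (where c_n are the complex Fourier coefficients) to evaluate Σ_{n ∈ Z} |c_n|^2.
Σ |c_n|^2 = 265/2

Parseval equates the L^2 energy of f (normalised by 1/(2π)) with the ℓ^2 sum of its Fourier coefficients: (1/(2π)) ∫_0^{2π} |f|^2 = Σ |c_n|^2.
Compute the left side: (1/(2π)) [∫_0^π 11^2 dx + ∫_π^{2π} 12^2 dx] = (1/(2π)) · (121π + 144π) = (121 + 144)/2 = 265/2.
So Σ_{n ∈ Z} |c_n|^2 = 265/2.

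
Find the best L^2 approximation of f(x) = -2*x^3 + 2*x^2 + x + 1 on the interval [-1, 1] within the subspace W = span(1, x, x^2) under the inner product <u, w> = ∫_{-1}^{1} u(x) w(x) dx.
g(x) = 2*x^2 - x/5 + 1

The best approximation g ∈ W is the orthogonal projection of f onto W. Writing g = a_0 + a_1 x + a_2 x^2, the coefficients solve the normal equations G · a = b where
  G_{ij} = <φ_i, φ_j> and b_i = <f, φ_i>, with φ_0 = 1, φ_1 = x, φ_2 = x^2.
G =
  [2, 0, 2/3]
  [0, 2/3, 0]
  [2/3, 0, 2/5],
b = (10/3, -2/15, 22/15).
Solving gives a_0 = 1, a_1 = -1/5, a_2 = 2, so
  g(x) = 2*x^2 - x/5 + 1.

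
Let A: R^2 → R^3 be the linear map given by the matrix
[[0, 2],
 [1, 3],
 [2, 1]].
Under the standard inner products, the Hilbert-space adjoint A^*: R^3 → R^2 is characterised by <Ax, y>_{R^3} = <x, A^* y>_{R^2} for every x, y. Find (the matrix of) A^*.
A^* = A^T =
[[0, 1, 2],
 [2, 3, 1]]

For real matrices with standard dot products, the defining identity <Ax, y> = <x, A^* y> gives (Ax)^T y = x^T (A^*) y, i.e. x^T A^T y = x^T (A^*) y. Since this holds for all x, y, we must have A^* = A^T. Therefore
A^* =
[[0, 1, 2],
 [2, 3, 1]].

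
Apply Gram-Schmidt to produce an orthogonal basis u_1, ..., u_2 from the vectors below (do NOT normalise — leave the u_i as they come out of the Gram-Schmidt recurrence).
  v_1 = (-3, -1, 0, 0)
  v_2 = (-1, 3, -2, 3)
Orthogonal basis:
  u_1 = (-3, -1, 0, 0)
  u_2 = (-1, 3, -2, 3)

Apply the Gram-Schmidt recurrence
  u_1 = v_1
  u_i = v_i − Σ_{j<i} ((v_i · u_j) / (u_j · u_j)) · u_j.

Step by step this gives:
  u_1 = (-3, -1, 0, 0)
  u_2 = (-1, 3, -2, 3)

Orthogonality check:
  u_2 · u_1 = 0 (should be 0)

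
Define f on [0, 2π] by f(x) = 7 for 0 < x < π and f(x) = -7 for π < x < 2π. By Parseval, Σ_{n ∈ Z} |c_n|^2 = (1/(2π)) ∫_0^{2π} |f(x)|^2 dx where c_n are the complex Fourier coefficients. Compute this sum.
Σ |c_n|^2 = 49

Parseval equates the L^2 energy of f (normalised by 1/(2π)) with the ℓ^2 sum of its Fourier coefficients: (1/(2π)) ∫_0^{2π} |f|^2 = Σ |c_n|^2.
Compute the left side: (1/(2π)) [∫_0^π 7^2 dx + ∫_π^{2π} (-7)^2 dx] = (1/(2π)) · (49π + 49π) = (49 + 49)/2 = 49.
So Σ_{n ∈ Z} |c_n|^2 = 49.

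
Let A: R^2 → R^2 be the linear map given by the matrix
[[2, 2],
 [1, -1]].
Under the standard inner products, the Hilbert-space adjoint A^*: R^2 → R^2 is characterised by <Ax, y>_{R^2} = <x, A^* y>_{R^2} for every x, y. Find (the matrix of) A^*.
A^* = A^T =
[[2, 1],
 [2, -1]]

For real matrices with standard dot products, the defining identity <Ax, y> = <x, A^* y> gives (Ax)^T y = x^T (A^*) y, i.e. x^T A^T y = x^T (A^*) y. Since this holds for all x, y, we must have A^* = A^T. Therefore
A^* =
[[2, 1],
 [2, -1]].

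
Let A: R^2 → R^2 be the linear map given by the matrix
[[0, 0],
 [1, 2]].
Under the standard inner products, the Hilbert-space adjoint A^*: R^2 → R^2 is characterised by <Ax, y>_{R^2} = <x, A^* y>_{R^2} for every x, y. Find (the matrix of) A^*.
A^* = A^T =
[[0, 1],
 [0, 2]]

For real matrices with standard dot products, the defining identity <Ax, y> = <x, A^* y> gives (Ax)^T y = x^T (A^*) y, i.e. x^T A^T y = x^T (A^*) y. Since this holds for all x, y, we must have A^* = A^T. Therefore
A^* =
[[0, 1],
 [0, 2]].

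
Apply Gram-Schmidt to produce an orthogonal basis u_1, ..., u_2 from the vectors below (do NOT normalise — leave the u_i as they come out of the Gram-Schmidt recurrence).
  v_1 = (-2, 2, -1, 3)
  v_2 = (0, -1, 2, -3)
Orthogonal basis:
  u_1 = (-2, 2, -1, 3)
  u_2 = (-13/9, 4/9, 23/18, -5/6)

Apply the Gram-Schmidt recurrence
  u_1 = v_1
  u_i = v_i − Σ_{j<i} ((v_i · u_j) / (u_j · u_j)) · u_j.

Step by step this gives:
  u_1 = (-2, 2, -1, 3)
  u_2 = (-13/9, 4/9, 23/18, -5/6)

Orthogonality check:
  u_2 · u_1 = 0 (should be 0)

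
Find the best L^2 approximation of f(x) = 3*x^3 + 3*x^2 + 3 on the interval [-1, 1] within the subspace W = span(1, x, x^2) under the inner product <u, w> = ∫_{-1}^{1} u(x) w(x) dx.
g(x) = 3*x^2 + 9*x/5 + 3

The best approximation g ∈ W is the orthogonal projection of f onto W. Writing g = a_0 + a_1 x + a_2 x^2, the coefficients solve the normal equations G · a = b where
  G_{ij} = <φ_i, φ_j> and b_i = <f, φ_i>, with φ_0 = 1, φ_1 = x, φ_2 = x^2.
G =
  [2, 0, 2/3]
  [0, 2/3, 0]
  [2/3, 0, 2/5],
b = (8, 6/5, 16/5).
Solving gives a_0 = 3, a_1 = 9/5, a_2 = 3, so
  g(x) = 3*x^2 + 9*x/5 + 3.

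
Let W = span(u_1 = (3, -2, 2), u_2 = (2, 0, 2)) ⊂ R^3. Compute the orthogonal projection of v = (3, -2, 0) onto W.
proj_W(v) = (19/9, -22/9, 8/9)

Set up U = [u_1 | ... | u_2] ∈ R^(3×2). The projector onto W = col(U) is P = U (U^T U)^(-1) U^T.
Compute U^T U =
  [17, 10]
  [10, 8],
and U^T v = (13, 6).
Solve U^T U · c = U^T v for the coefficients: c = (11/9, -7/9). The projection is proj_W(v) = U c.
Check: (v - proj_W(v)) · u_1 = 0  (should be 0).
Check: (v - proj_W(v)) · u_2 = 0  (should be 0).
Result: proj_W(v) = (19/9, -22/9, 8/9).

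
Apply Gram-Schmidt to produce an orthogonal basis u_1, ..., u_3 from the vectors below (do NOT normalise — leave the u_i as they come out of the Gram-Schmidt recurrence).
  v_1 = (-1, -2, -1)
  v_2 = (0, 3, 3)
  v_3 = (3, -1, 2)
Orthogonal basis:
  u_1 = (-1, -2, -1)
  u_2 = (-3/2, 0, 3/2)
  u_3 = (2, -2, 2)

Apply the Gram-Schmidt recurrence
  u_1 = v_1
  u_i = v_i − Σ_{j<i} ((v_i · u_j) / (u_j · u_j)) · u_j.

Step by step this gives:
  u_1 = (-1, -2, -1)
  u_2 = (-3/2, 0, 3/2)
  u_3 = (2, -2, 2)

Orthogonality check:
  u_2 · u_1 = 0 (should be 0)
  u_3 · u_1 = 0 (should be 0)
  u_3 · u_2 = 0 (should be 0)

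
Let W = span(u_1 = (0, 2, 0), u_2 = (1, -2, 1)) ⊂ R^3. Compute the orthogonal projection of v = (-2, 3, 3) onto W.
proj_W(v) = (1/2, 3, 1/2)

Set up U = [u_1 | ... | u_2] ∈ R^(3×2). The projector onto W = col(U) is P = U (U^T U)^(-1) U^T.
Compute U^T U =
  [4, -4]
  [-4, 6],
and U^T v = (6, -5).
Solve U^T U · c = U^T v for the coefficients: c = (2, 1/2). The projection is proj_W(v) = U c.
Check: (v - proj_W(v)) · u_1 = 0  (should be 0).
Check: (v - proj_W(v)) · u_2 = 0  (should be 0).
Result: proj_W(v) = (1/2, 3, 1/2).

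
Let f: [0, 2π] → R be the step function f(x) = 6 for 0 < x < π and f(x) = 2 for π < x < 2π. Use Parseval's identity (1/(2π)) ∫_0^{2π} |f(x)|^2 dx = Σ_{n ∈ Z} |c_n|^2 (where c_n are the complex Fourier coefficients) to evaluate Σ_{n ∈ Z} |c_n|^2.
Σ |c_n|^2 = 20

Parseval equates the L^2 energy of f (normalised by 1/(2π)) with the ℓ^2 sum of its Fourier coefficients: (1/(2π)) ∫_0^{2π} |f|^2 = Σ |c_n|^2.
Compute the left side: (1/(2π)) [∫_0^π 6^2 dx + ∫_π^{2π} 2^2 dx] = (1/(2π)) · (36π + 4π) = (36 + 4)/2 = 20.
So Σ_{n ∈ Z} |c_n|^2 = 20.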